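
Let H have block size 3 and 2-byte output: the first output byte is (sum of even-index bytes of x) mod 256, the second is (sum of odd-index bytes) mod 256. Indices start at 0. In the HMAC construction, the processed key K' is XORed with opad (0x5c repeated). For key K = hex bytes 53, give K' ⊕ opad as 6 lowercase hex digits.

Key hex bytes 53 is 1 byte ≤ B = 3; zero-pad to 3 bytes: K' = 53 00 00.
XOR each byte with 0x5c: 53⊕5c=0f, 00⊕5c=5c, 00⊕5c=5c.

0f5c5c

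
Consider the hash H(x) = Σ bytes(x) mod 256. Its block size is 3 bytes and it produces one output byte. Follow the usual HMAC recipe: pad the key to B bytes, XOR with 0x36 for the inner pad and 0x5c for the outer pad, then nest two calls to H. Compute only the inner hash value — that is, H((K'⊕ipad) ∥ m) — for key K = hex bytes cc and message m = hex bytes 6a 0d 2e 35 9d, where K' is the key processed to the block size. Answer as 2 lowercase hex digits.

Key hex bytes cc is 1 byte ≤ B = 3; zero-pad to 3 bytes: K' = cc 00 00.
K' ⊕ ipad = fa 36 36.
Inner input = fa 36 36 ∥ 6a 0d 2e 35 9d.
Inner hash: sum = 250+54+54+106+13+46+53+157 = 733; mod 256 = 221 → dd.

dd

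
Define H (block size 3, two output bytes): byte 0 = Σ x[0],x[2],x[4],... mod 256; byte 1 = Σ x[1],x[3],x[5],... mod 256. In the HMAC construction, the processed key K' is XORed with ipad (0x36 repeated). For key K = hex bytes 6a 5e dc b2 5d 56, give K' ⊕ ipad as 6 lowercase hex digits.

Key hex bytes 6a 5e dc b2 5d 56 is 6 bytes > B = 3, so hash it first: H(key) = a3 66, then zero-pad to 3 bytes: K' = a3 66 00.
XOR each byte with 0x36: a3⊕36=95, 66⊕36=50, 00⊕36=36.

955036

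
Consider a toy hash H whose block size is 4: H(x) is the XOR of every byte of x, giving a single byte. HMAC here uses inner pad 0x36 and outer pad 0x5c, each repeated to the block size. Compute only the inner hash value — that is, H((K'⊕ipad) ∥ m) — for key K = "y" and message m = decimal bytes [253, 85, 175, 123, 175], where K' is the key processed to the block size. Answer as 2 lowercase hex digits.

Key "y" = 79 is 1 byte ≤ B = 4; zero-pad to 4 bytes: K' = 79 00 00 00.
K' ⊕ ipad = 4f 36 36 36.
Inner input = 4f 36 36 36 ∥ fd 55 af 7b af.
Inner hash: XOR 4f⊕36⊕36⊕36⊕fd⊕55⊕af⊕7b⊕af = aa.

aa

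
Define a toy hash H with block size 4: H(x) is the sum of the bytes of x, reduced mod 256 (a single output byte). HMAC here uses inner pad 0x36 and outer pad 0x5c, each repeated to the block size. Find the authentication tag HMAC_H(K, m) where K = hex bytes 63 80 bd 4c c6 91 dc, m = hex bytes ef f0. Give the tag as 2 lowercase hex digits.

01

Key hex bytes 63 80 bd 4c c6 91 dc is 7 bytes > B = 4, so hash it first: H(key) = 1f, then zero-pad to 4 bytes: K' = 1f 00 00 00.
K' ⊕ ipad = 29 36 36 36.  K' ⊕ opad = 43 5c 5c 5c.
Inner input = (K'⊕ipad) ∥ m = 29 36 36 36 ∥ ef f0.
Inner hash: sum = 41+54+54+54+239+240 = 682; mod 256 = 170 → aa.
Outer input = (K'⊕opad) ∥ inner = 43 5c 5c 5c ∥ aa.
Outer hash (tag): sum = 67+92+92+92+170 = 513; mod 256 = 1 → 01.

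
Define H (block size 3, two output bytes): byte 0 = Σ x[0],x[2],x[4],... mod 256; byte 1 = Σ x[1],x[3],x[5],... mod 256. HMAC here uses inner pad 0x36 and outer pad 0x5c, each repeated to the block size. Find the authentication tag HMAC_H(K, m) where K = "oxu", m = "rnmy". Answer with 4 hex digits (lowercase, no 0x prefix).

Key "oxu" = 6f 78 75 is exactly B = 3 bytes: K' = 6f 78 75.
K' ⊕ ipad = 59 4e 43.  K' ⊕ opad = 33 24 29.
Inner input = (K'⊕ipad) ∥ m = 59 4e 43 ∥ 72 6e 6d 79.
Inner hash: even-index sum = 387 mod 256 = 131; odd-index sum = 301 mod 256 = 45 → 83 2d.
Outer input = (K'⊕opad) ∥ inner = 33 24 29 ∥ 83 2d.
Outer hash (tag): even-index sum = 137 mod 256 = 137; odd-index sum = 167 mod 256 = 167 → 89 a7.

89a7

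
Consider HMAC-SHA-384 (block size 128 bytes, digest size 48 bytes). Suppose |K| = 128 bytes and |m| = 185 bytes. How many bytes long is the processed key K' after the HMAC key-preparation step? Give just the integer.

128

Key is 128 ≤ 128 bytes, zero-padded: |K'| = 128.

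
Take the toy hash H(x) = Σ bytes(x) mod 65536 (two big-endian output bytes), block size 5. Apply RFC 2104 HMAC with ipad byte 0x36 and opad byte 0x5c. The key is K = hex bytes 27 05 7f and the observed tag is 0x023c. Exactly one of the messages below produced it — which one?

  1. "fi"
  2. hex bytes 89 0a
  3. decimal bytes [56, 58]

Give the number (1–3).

2

Key hex bytes 27 05 7f is 3 bytes ≤ B = 5; zero-pad to 5 bytes: K' = 27 05 7f 00 00.
K' ⊕ ipad = 11 33 49 36 36; K' ⊕ opad = 7b 59 23 5c 5c.
m1: inner = H(11 33 49 36 36 66 69) = 01 c8; tag = H(7b 59 23 5c 5c 01 c8) = 0278
m2: inner = H(11 33 49 36 36 89 0a) = 01 8c; tag = H(7b 59 23 5c 5c 01 8c) = 023c ← matches
m3: inner = H(11 33 49 36 36 38 3a) = 01 6b; tag = H(7b 59 23 5c 5c 01 6b) = 021b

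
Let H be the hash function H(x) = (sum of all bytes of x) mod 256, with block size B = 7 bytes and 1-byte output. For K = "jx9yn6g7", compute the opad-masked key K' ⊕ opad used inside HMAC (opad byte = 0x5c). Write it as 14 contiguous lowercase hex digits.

Key "jx9yn6g7" = 6a 78 39 79 6e 36 67 37 is 8 bytes > B = 7, so hash it first: H(key) = d6, then zero-pad to 7 bytes: K' = d6 00 00 00 00 00 00.
XOR each byte with 0x5c: d6⊕5c=8a, 00⊕5c=5c, 00⊕5c=5c, 00⊕5c=5c, 00⊕5c=5c, 00⊕5c=5c, 00⊕5c=5c.

8a5c5c5c5c5c5c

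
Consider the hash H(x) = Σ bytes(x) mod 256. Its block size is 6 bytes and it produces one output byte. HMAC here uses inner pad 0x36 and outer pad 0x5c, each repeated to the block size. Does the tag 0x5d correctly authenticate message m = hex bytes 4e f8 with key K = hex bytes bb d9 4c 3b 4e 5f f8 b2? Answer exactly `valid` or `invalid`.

invalid

Key hex bytes bb d9 4c 3b 4e 5f f8 b2 is 8 bytes > B = 6, so hash it first: H(key) = 72, then zero-pad to 6 bytes: K' = 72 00 00 00 00 00.
K' ⊕ ipad = 44 36 36 36 36 36; K' ⊕ opad = 2e 5c 5c 5c 5c 5c.
Inner hash: sum = 68+54+54+54+54+54+78+248 = 664; mod 256 = 152 → 98.
Outer hash (recomputed tag): sum = 46+92+92+92+92+92+152 = 658; mod 256 = 146 → 92.
Recomputed tag = 92; claimed = 5d → mismatch.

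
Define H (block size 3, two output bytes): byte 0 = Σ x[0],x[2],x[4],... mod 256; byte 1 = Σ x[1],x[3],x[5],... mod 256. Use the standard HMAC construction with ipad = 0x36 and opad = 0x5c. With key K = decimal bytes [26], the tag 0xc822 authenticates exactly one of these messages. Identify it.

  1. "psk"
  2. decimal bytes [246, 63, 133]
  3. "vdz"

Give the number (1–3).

3

Key decimal bytes [26] = 1a is 1 byte ≤ B = 3; zero-pad to 3 bytes: K' = 1a 00 00.
K' ⊕ ipad = 2c 36 36; K' ⊕ opad = 46 5c 5c.
m1: inner = H(2c 36 36 70 73 6b) = d5 11; tag = H(46 5c 5c d5 11) = b331
m2: inner = H(2c 36 36 f6 3f 85) = a1 b1; tag = H(46 5c 5c a1 b1) = 53fd
m3: inner = H(2c 36 36 76 64 7a) = c6 26; tag = H(46 5c 5c c6 26) = c822 ← matches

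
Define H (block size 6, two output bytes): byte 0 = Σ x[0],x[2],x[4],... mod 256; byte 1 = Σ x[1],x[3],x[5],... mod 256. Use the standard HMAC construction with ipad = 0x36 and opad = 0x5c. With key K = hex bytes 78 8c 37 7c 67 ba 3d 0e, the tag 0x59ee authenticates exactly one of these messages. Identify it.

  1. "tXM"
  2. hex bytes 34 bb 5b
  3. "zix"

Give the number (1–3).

Key hex bytes 78 8c 37 7c 67 ba 3d 0e is 8 bytes > B = 6, so hash it first: H(key) = 53 d0, then zero-pad to 6 bytes: K' = 53 d0 00 00 00 00.
K' ⊕ ipad = 65 e6 36 36 36 36; K' ⊕ opad = 0f 8c 5c 5c 5c 5c.
m1: inner = H(65 e6 36 36 36 36 74 58 4d) = 92 aa; tag = H(0f 8c 5c 5c 5c 5c 92 aa) = 59ee ← matches
m2: inner = H(65 e6 36 36 36 36 34 bb 5b) = 60 0d; tag = H(0f 8c 5c 5c 5c 5c 60 0d) = 2751
m3: inner = H(65 e6 36 36 36 36 7a 69 78) = c3 bb; tag = H(0f 8c 5c 5c 5c 5c c3 bb) = 8aff

1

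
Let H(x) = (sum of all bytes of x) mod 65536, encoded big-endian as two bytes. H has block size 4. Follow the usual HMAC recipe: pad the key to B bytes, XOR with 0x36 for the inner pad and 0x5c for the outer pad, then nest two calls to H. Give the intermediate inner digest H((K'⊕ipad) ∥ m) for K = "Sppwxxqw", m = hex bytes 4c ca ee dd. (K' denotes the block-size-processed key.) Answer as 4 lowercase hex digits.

Key "Sppwxxqw" = 53 70 70 77 78 78 71 77 is 8 bytes > B = 4, so hash it first: H(key) = 03 82, then zero-pad to 4 bytes: K' = 03 82 00 00.
K' ⊕ ipad = 35 b4 36 36.
Inner input = 35 b4 36 36 ∥ 4c ca ee dd.
Inner hash: sum = 53+180+54+54+76+202+238+221 = 1078 → 04 36.

0436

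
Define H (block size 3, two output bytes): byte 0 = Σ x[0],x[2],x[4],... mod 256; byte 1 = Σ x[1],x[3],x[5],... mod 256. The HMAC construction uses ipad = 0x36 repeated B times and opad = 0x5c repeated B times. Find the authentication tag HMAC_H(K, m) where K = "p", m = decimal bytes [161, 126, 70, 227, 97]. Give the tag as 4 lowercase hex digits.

0639

Key "p" = 70 is 1 byte ≤ B = 3; zero-pad to 3 bytes: K' = 70 00 00.
K' ⊕ ipad = 46 36 36.  K' ⊕ opad = 2c 5c 5c.
Inner input = (K'⊕ipad) ∥ m = 46 36 36 ∥ a1 7e 46 e3 61.
Inner hash: even-index sum = 477 mod 256 = 221; odd-index sum = 382 mod 256 = 126 → dd 7e.
Outer input = (K'⊕opad) ∥ inner = 2c 5c 5c ∥ dd 7e.
Outer hash (tag): even-index sum = 262 mod 256 = 6; odd-index sum = 313 mod 256 = 57 → 06 39.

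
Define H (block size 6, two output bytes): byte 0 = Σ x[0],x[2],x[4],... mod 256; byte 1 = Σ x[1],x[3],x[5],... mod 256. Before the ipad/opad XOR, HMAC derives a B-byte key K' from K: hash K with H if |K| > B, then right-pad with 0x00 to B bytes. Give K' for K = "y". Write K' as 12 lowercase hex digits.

790000000000

Key "y" = 79 is 1 byte ≤ B = 6; zero-pad to 6 bytes: K' = 79 00 00 00 00 00.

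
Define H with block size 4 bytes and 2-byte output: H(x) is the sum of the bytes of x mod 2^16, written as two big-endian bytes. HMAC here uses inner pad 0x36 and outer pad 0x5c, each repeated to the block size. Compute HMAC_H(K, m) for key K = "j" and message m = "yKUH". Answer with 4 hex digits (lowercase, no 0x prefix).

01ab

Key "j" = 6a is 1 byte ≤ B = 4; zero-pad to 4 bytes: K' = 6a 00 00 00.
K' ⊕ ipad = 5c 36 36 36.  K' ⊕ opad = 36 5c 5c 5c.
Inner input = (K'⊕ipad) ∥ m = 5c 36 36 36 ∥ 79 4b 55 48.
Inner hash: sum = 92+54+54+54+121+75+85+72 = 607 → 02 5f.
Outer input = (K'⊕opad) ∥ inner = 36 5c 5c 5c ∥ 02 5f.
Outer hash (tag): sum = 54+92+92+92+2+95 = 427 → 01 ab.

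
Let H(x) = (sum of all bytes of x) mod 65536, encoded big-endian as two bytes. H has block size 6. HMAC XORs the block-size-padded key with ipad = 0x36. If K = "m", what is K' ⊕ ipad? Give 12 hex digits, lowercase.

5b3636363636

Key "m" = 6d is 1 byte ≤ B = 6; zero-pad to 6 bytes: K' = 6d 00 00 00 00 00.
XOR each byte with 0x36: 6d⊕36=5b, 00⊕36=36, 00⊕36=36, 00⊕36=36, 00⊕36=36, 00⊕36=36.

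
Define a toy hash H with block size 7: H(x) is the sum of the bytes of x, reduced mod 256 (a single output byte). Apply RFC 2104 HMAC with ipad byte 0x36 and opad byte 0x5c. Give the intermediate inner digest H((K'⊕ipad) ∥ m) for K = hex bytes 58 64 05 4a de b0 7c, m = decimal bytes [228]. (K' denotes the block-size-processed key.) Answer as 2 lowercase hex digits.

0b

Key hex bytes 58 64 05 4a de b0 7c is exactly B = 7 bytes: K' = 58 64 05 4a de b0 7c.
K' ⊕ ipad = 6e 52 33 7c e8 86 4a.
Inner input = 6e 52 33 7c e8 86 4a ∥ e4.
Inner hash: sum = 110+82+51+124+232+134+74+228 = 1035; mod 256 = 11 → 0b.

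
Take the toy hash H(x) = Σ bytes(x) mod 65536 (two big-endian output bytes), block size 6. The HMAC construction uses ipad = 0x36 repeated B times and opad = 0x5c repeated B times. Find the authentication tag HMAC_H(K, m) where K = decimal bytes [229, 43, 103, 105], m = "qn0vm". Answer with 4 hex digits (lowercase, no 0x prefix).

0359

Key decimal bytes [229, 43, 103, 105] = e5 2b 67 69 is 4 bytes ≤ B = 6; zero-pad to 6 bytes: K' = e5 2b 67 69 00 00.
K' ⊕ ipad = d3 1d 51 5f 36 36.  K' ⊕ opad = b9 77 3b 35 5c 5c.
Inner input = (K'⊕ipad) ∥ m = d3 1d 51 5f 36 36 ∥ 71 6e 30 76 6d.
Inner hash: sum = 211+29+81+95+54+54+113+110+48+118+109 = 1022 → 03 fe.
Outer input = (K'⊕opad) ∥ inner = b9 77 3b 35 5c 5c ∥ 03 fe.
Outer hash (tag): sum = 185+119+59+53+92+92+3+254 = 857 → 03 59.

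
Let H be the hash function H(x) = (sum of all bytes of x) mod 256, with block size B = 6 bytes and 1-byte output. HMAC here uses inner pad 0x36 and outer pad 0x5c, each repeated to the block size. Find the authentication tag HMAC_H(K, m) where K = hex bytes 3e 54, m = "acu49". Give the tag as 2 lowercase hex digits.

Key hex bytes 3e 54 is 2 bytes ≤ B = 6; zero-pad to 6 bytes: K' = 3e 54 00 00 00 00.
K' ⊕ ipad = 08 62 36 36 36 36.  K' ⊕ opad = 62 08 5c 5c 5c 5c.
Inner input = (K'⊕ipad) ∥ m = 08 62 36 36 36 36 ∥ 61 63 75 34 39.
Inner hash: sum = 8+98+54+54+54+54+97+99+117+52+57 = 744; mod 256 = 232 → e8.
Outer input = (K'⊕opad) ∥ inner = 62 08 5c 5c 5c 5c ∥ e8.
Outer hash (tag): sum = 98+8+92+92+92+92+232 = 706; mod 256 = 194 → c2.

c2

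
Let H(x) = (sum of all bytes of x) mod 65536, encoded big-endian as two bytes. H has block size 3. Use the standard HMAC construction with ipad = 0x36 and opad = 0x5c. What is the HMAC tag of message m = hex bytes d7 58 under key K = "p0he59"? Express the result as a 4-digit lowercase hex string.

Key "p0he59" = 70 30 68 65 35 39 is 6 bytes > B = 3, so hash it first: H(key) = 01 db, then zero-pad to 3 bytes: K' = 01 db 00.
K' ⊕ ipad = 37 ed 36.  K' ⊕ opad = 5d 87 5c.
Inner input = (K'⊕ipad) ∥ m = 37 ed 36 ∥ d7 58.
Inner hash: sum = 55+237+54+215+88 = 649 → 02 89.
Outer input = (K'⊕opad) ∥ inner = 5d 87 5c ∥ 02 89.
Outer hash (tag): sum = 93+135+92+2+137 = 459 → 01 cb.

01cb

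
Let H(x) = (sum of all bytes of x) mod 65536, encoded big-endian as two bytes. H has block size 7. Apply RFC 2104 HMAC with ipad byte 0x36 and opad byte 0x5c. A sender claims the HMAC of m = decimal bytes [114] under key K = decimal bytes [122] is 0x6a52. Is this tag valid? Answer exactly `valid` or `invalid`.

invalid

Key decimal bytes [122] = 7a is 1 byte ≤ B = 7; zero-pad to 7 bytes: K' = 7a 00 00 00 00 00 00.
K' ⊕ ipad = 4c 36 36 36 36 36 36; K' ⊕ opad = 26 5c 5c 5c 5c 5c 5c.
Inner hash: sum = 76+54+54+54+54+54+54+114 = 514 → 02 02.
Outer hash (recomputed tag): sum = 38+92+92+92+92+92+92+2+2 = 594 → 02 52.
Recomputed tag = 0252; claimed = 6a52 → mismatch.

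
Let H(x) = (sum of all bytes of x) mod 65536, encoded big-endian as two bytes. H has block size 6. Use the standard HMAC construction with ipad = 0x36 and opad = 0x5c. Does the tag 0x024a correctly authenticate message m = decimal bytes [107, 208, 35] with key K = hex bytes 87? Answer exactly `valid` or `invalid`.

invalid

Key hex bytes 87 is 1 byte ≤ B = 6; zero-pad to 6 bytes: K' = 87 00 00 00 00 00.
K' ⊕ ipad = b1 36 36 36 36 36; K' ⊕ opad = db 5c 5c 5c 5c 5c.
Inner hash: sum = 177+54+54+54+54+54+107+208+35 = 797 → 03 1d.
Outer hash (recomputed tag): sum = 219+92+92+92+92+92+3+29 = 711 → 02 c7.
Recomputed tag = 02c7; claimed = 024a → mismatch.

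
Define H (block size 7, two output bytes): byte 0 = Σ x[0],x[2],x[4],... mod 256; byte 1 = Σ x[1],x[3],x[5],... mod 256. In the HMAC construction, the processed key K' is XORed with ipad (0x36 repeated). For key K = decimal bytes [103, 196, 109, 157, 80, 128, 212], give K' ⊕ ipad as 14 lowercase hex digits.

Key decimal bytes [103, 196, 109, 157, 80, 128, 212] = 67 c4 6d 9d 50 80 d4 is exactly B = 7 bytes: K' = 67 c4 6d 9d 50 80 d4.
XOR each byte with 0x36: 67⊕36=51, c4⊕36=f2, 6d⊕36=5b, 9d⊕36=ab, 50⊕36=66, 80⊕36=b6, d4⊕36=e2.

51f25bab66b6e2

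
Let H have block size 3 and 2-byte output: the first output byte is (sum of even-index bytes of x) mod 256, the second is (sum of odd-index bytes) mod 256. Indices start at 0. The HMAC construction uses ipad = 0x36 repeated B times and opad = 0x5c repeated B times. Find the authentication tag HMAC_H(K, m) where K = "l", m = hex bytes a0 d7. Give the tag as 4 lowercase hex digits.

62c3

Key "l" = 6c is 1 byte ≤ B = 3; zero-pad to 3 bytes: K' = 6c 00 00.
K' ⊕ ipad = 5a 36 36.  K' ⊕ opad = 30 5c 5c.
Inner input = (K'⊕ipad) ∥ m = 5a 36 36 ∥ a0 d7.
Inner hash: even-index sum = 359 mod 256 = 103; odd-index sum = 214 mod 256 = 214 → 67 d6.
Outer input = (K'⊕opad) ∥ inner = 30 5c 5c ∥ 67 d6.
Outer hash (tag): even-index sum = 354 mod 256 = 98; odd-index sum = 195 mod 256 = 195 → 62 c3.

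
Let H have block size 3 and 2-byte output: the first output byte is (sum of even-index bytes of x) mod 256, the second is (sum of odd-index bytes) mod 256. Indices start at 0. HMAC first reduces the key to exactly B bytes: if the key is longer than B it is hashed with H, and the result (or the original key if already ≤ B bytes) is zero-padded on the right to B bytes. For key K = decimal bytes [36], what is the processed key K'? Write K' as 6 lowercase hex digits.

Key decimal bytes [36] = 24 is 1 byte ≤ B = 3; zero-pad to 3 bytes: K' = 24 00 00.

240000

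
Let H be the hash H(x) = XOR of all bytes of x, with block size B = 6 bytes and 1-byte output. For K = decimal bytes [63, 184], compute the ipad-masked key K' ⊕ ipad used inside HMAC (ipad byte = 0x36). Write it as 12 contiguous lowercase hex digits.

098e36363636

Key decimal bytes [63, 184] = 3f b8 is 2 bytes ≤ B = 6; zero-pad to 6 bytes: K' = 3f b8 00 00 00 00.
XOR each byte with 0x36: 3f⊕36=09, b8⊕36=8e, 00⊕36=36, 00⊕36=36, 00⊕36=36, 00⊕36=36.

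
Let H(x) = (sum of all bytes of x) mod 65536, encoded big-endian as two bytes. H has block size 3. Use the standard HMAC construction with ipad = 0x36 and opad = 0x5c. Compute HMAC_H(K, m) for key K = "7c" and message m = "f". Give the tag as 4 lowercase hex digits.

Key "7c" = 37 63 is 2 bytes ≤ B = 3; zero-pad to 3 bytes: K' = 37 63 00.
K' ⊕ ipad = 01 55 36.  K' ⊕ opad = 6b 3f 5c.
Inner input = (K'⊕ipad) ∥ m = 01 55 36 ∥ 66.
Inner hash: sum = 1+85+54+102 = 242 → 00 f2.
Outer input = (K'⊕opad) ∥ inner = 6b 3f 5c ∥ 00 f2.
Outer hash (tag): sum = 107+63+92+0+242 = 504 → 01 f8.

01f8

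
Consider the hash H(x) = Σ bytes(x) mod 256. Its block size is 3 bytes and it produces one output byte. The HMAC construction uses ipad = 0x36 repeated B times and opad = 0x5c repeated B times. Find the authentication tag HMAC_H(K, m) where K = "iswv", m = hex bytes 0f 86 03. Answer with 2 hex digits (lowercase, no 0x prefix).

50

Key "iswv" = 69 73 77 76 is 4 bytes > B = 3, so hash it first: H(key) = c9, then zero-pad to 3 bytes: K' = c9 00 00.
K' ⊕ ipad = ff 36 36.  K' ⊕ opad = 95 5c 5c.
Inner input = (K'⊕ipad) ∥ m = ff 36 36 ∥ 0f 86 03.
Inner hash: sum = 255+54+54+15+134+3 = 515; mod 256 = 3 → 03.
Outer input = (K'⊕opad) ∥ inner = 95 5c 5c ∥ 03.
Outer hash (tag): sum = 149+92+92+3 = 336; mod 256 = 80 → 50.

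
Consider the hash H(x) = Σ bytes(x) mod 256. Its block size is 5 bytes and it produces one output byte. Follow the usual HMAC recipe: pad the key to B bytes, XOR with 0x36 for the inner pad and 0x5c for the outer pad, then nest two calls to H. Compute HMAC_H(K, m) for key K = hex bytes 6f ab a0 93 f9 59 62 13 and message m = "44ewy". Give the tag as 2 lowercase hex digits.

6f

Key hex bytes 6f ab a0 93 f9 59 62 13 is 8 bytes > B = 5, so hash it first: H(key) = 14, then zero-pad to 5 bytes: K' = 14 00 00 00 00.
K' ⊕ ipad = 22 36 36 36 36.  K' ⊕ opad = 48 5c 5c 5c 5c.
Inner input = (K'⊕ipad) ∥ m = 22 36 36 36 36 ∥ 34 34 65 77 79.
Inner hash: sum = 34+54+54+54+54+52+52+101+119+121 = 695; mod 256 = 183 → b7.
Outer input = (K'⊕opad) ∥ inner = 48 5c 5c 5c 5c ∥ b7.
Outer hash (tag): sum = 72+92+92+92+92+183 = 623; mod 256 = 111 → 6f.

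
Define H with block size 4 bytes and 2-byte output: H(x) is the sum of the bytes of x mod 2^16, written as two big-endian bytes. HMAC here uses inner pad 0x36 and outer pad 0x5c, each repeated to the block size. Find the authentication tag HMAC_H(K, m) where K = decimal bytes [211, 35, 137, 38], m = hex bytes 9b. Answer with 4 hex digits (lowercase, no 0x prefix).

02c3

Key decimal bytes [211, 35, 137, 38] = d3 23 89 26 is exactly B = 4 bytes: K' = d3 23 89 26.
K' ⊕ ipad = e5 15 bf 10.  K' ⊕ opad = 8f 7f d5 7a.
Inner input = (K'⊕ipad) ∥ m = e5 15 bf 10 ∥ 9b.
Inner hash: sum = 229+21+191+16+155 = 612 → 02 64.
Outer input = (K'⊕opad) ∥ inner = 8f 7f d5 7a ∥ 02 64.
Outer hash (tag): sum = 143+127+213+122+2+100 = 707 → 02 c3.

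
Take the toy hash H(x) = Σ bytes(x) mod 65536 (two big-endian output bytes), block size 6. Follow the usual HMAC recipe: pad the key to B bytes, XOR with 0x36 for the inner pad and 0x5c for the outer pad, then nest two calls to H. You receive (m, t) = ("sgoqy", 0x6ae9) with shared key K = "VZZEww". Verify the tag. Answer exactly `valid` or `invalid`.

Key "VZZEww" = 56 5a 5a 45 77 77 is exactly B = 6 bytes: K' = 56 5a 5a 45 77 77.
K' ⊕ ipad = 60 6c 6c 73 41 41; K' ⊕ opad = 0a 06 06 19 2b 2b.
Inner hash: sum = 96+108+108+115+65+65+115+103+111+113+121 = 1120 → 04 60.
Outer hash (recomputed tag): sum = 10+6+6+25+43+43+4+96 = 233 → 00 e9.
Recomputed tag = 00e9; claimed = 6ae9 → mismatch.

invalid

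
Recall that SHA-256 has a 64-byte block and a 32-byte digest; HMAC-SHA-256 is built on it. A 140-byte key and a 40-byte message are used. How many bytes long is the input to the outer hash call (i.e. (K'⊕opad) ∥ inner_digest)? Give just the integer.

96

Key is 140 > 64 bytes, so it is hashed to 32 bytes then zero-padded to 64: |K'| = 64.
Outer input = (K'⊕opad) ∥ H(inner) → 64 + 32 = 96 bytes.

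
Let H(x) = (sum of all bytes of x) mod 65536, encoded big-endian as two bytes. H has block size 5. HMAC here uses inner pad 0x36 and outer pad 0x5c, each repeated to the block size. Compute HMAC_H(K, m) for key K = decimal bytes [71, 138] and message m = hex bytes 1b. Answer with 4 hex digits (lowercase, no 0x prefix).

02f0

Key decimal bytes [71, 138] = 47 8a is 2 bytes ≤ B = 5; zero-pad to 5 bytes: K' = 47 8a 00 00 00.
K' ⊕ ipad = 71 bc 36 36 36.  K' ⊕ opad = 1b d6 5c 5c 5c.
Inner input = (K'⊕ipad) ∥ m = 71 bc 36 36 36 ∥ 1b.
Inner hash: sum = 113+188+54+54+54+27 = 490 → 01 ea.
Outer input = (K'⊕opad) ∥ inner = 1b d6 5c 5c 5c ∥ 01 ea.
Outer hash (tag): sum = 27+214+92+92+92+1+234 = 752 → 02 f0.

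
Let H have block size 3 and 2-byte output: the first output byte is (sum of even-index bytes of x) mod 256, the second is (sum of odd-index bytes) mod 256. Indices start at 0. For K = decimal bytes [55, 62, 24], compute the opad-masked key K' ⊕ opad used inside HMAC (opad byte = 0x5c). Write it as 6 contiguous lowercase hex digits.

Key decimal bytes [55, 62, 24] = 37 3e 18 is exactly B = 3 bytes: K' = 37 3e 18.
XOR each byte with 0x5c: 37⊕5c=6b, 3e⊕5c=62, 18⊕5c=44.

6b6244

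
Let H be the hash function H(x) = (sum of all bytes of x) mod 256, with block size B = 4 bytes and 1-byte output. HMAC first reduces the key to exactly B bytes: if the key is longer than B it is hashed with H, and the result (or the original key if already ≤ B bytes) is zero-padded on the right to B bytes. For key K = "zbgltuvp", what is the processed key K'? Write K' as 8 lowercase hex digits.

7e000000

|K| = 8 > B = 4, so first hash the key.
H(K): sum = 122+98+103+108+116+117+118+112 = 894; mod 256 = 126 → 7e.
Zero-pad H(K) = 7e to 4 bytes: K' = 7e 00 00 00.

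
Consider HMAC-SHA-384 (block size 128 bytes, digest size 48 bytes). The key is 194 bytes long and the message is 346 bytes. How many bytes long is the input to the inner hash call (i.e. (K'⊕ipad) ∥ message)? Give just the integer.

Key is 194 > 128 bytes, so it is hashed to 48 bytes then zero-padded to 128: |K'| = 128.
Inner input = (K'⊕ipad) ∥ m → 128 + 346 = 474 bytes.

474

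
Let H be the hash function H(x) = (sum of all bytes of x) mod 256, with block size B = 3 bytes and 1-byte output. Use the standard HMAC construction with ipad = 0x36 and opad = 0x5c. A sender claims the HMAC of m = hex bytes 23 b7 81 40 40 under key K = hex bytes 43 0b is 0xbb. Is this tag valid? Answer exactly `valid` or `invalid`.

invalid

Key hex bytes 43 0b is 2 bytes ≤ B = 3; zero-pad to 3 bytes: K' = 43 0b 00.
K' ⊕ ipad = 75 3d 36; K' ⊕ opad = 1f 57 5c.
Inner hash: sum = 117+61+54+35+183+129+64+64 = 707; mod 256 = 195 → c3.
Outer hash (recomputed tag): sum = 31+87+92+195 = 405; mod 256 = 149 → 95.
Recomputed tag = 95; claimed = bb → mismatch.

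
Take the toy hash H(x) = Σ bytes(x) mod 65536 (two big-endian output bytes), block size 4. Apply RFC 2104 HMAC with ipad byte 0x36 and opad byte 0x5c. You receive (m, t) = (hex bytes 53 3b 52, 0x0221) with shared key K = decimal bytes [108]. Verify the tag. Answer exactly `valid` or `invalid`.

Key decimal bytes [108] = 6c is 1 byte ≤ B = 4; zero-pad to 4 bytes: K' = 6c 00 00 00.
K' ⊕ ipad = 5a 36 36 36; K' ⊕ opad = 30 5c 5c 5c.
Inner hash: sum = 90+54+54+54+83+59+82 = 476 → 01 dc.
Outer hash (recomputed tag): sum = 48+92+92+92+1+220 = 545 → 02 21.
Recomputed tag = 0221; claimed = 0221 → match.

valid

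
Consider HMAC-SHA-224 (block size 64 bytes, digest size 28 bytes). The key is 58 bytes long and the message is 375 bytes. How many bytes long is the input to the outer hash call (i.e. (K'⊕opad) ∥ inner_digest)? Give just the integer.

92

Key is 58 ≤ 64 bytes, zero-padded: |K'| = 64.
Outer input = (K'⊕opad) ∥ H(inner) → 64 + 28 = 92 bytes.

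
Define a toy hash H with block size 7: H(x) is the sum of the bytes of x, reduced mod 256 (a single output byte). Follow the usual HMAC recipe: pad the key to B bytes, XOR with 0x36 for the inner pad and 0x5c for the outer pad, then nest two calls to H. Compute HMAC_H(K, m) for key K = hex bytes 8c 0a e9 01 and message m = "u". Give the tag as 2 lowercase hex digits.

Key hex bytes 8c 0a e9 01 is 4 bytes ≤ B = 7; zero-pad to 7 bytes: K' = 8c 0a e9 01 00 00 00.
K' ⊕ ipad = ba 3c df 37 36 36 36.  K' ⊕ opad = d0 56 b5 5d 5c 5c 5c.
Inner input = (K'⊕ipad) ∥ m = ba 3c df 37 36 36 36 ∥ 75.
Inner hash: sum = 186+60+223+55+54+54+54+117 = 803; mod 256 = 35 → 23.
Outer input = (K'⊕opad) ∥ inner = d0 56 b5 5d 5c 5c 5c ∥ 23.
Outer hash (tag): sum = 208+86+181+93+92+92+92+35 = 879; mod 256 = 111 → 6f.

6f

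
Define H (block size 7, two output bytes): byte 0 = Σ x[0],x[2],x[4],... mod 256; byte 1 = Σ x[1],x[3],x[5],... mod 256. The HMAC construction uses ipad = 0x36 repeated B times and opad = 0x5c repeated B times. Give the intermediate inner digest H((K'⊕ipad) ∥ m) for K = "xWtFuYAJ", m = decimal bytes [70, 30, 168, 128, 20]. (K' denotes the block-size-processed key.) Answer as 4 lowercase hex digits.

d4e4

Key "xWtFuYAJ" = 78 57 74 46 75 59 41 4a is 8 bytes > B = 7, so hash it first: H(key) = a2 40, then zero-pad to 7 bytes: K' = a2 40 00 00 00 00 00.
K' ⊕ ipad = 94 76 36 36 36 36 36.
Inner input = 94 76 36 36 36 36 36 ∥ 46 1e a8 80 14.
Inner hash: even-index sum = 468 mod 256 = 212; odd-index sum = 484 mod 256 = 228 → d4 e4.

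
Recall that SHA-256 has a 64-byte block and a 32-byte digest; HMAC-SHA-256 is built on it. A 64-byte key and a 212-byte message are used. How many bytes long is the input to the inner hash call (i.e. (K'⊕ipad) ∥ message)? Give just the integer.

276

Key is 64 ≤ 64 bytes, zero-padded: |K'| = 64.
Inner input = (K'⊕ipad) ∥ m → 64 + 212 = 276 bytes.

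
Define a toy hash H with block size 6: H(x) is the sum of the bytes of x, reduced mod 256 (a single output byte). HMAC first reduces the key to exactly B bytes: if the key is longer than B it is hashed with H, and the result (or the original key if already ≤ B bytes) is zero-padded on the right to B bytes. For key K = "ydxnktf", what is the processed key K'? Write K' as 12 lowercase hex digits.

080000000000

|K| = 7 > B = 6, so first hash the key.
H(K): sum = 121+100+120+110+107+116+102 = 776; mod 256 = 8 → 08.
Zero-pad H(K) = 08 to 6 bytes: K' = 08 00 00 00 00 00.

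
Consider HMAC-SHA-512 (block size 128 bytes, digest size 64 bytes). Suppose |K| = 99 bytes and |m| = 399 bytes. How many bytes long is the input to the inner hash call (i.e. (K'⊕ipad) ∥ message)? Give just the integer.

527

Key is 99 ≤ 128 bytes, zero-padded: |K'| = 128.
Inner input = (K'⊕ipad) ∥ m → 128 + 399 = 527 bytes.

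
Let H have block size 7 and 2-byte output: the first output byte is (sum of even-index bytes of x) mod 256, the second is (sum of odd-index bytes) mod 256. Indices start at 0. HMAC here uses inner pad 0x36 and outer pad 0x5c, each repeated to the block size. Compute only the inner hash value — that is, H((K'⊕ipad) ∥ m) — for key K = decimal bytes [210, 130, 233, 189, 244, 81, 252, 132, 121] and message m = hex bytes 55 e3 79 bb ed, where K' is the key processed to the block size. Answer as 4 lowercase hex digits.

Key decimal bytes [210, 130, 233, 189, 244, 81, 252, 132, 121] = d2 82 e9 bd f4 51 fc 84 79 is 9 bytes > B = 7, so hash it first: H(key) = 24 14, then zero-pad to 7 bytes: K' = 24 14 00 00 00 00 00.
K' ⊕ ipad = 12 22 36 36 36 36 36.
Inner input = 12 22 36 36 36 36 36 ∥ 55 e3 79 bb ed.
Inner hash: even-index sum = 594 mod 256 = 82; odd-index sum = 585 mod 256 = 73 → 52 49.

5249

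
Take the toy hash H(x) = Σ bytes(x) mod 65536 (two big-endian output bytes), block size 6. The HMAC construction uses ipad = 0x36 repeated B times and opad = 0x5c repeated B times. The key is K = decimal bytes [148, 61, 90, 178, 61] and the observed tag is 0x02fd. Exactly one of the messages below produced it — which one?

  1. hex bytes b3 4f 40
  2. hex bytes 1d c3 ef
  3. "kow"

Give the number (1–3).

Key decimal bytes [148, 61, 90, 178, 61] = 94 3d 5a b2 3d is 5 bytes ≤ B = 6; zero-pad to 6 bytes: K' = 94 3d 5a b2 3d 00.
K' ⊕ ipad = a2 0b 6c 84 0b 36; K' ⊕ opad = c8 61 06 ee 61 5c.
m1: inner = H(a2 0b 6c 84 0b 36 b3 4f 40) = 03 20; tag = H(c8 61 06 ee 61 5c 03 20) = 02fd ← matches
m2: inner = H(a2 0b 6c 84 0b 36 1d c3 ef) = 03 ad; tag = H(c8 61 06 ee 61 5c 03 ad) = 038a
m3: inner = H(a2 0b 6c 84 0b 36 6b 6f 77) = 03 2f; tag = H(c8 61 06 ee 61 5c 03 2f) = 030c

1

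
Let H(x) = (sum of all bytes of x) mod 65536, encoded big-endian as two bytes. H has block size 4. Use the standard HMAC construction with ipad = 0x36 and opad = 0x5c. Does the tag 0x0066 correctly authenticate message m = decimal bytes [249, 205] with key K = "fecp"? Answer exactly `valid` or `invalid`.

invalid

Key "fecp" = 66 65 63 70 is exactly B = 4 bytes: K' = 66 65 63 70.
K' ⊕ ipad = 50 53 55 46; K' ⊕ opad = 3a 39 3f 2c.
Inner hash: sum = 80+83+85+70+249+205 = 772 → 03 04.
Outer hash (recomputed tag): sum = 58+57+63+44+3+4 = 229 → 00 e5.
Recomputed tag = 00e5; claimed = 0066 → mismatch.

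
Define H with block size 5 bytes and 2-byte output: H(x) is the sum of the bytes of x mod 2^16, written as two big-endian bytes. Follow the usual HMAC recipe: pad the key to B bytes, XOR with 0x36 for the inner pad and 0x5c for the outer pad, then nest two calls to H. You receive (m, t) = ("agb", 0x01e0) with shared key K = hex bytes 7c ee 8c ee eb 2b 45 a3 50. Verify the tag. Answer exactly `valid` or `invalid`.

valid

Key hex bytes 7c ee 8c ee eb 2b 45 a3 50 is 9 bytes > B = 5, so hash it first: H(key) = 05 32, then zero-pad to 5 bytes: K' = 05 32 00 00 00.
K' ⊕ ipad = 33 04 36 36 36; K' ⊕ opad = 59 6e 5c 5c 5c.
Inner hash: sum = 51+4+54+54+54+97+103+98 = 515 → 02 03.
Outer hash (recomputed tag): sum = 89+110+92+92+92+2+3 = 480 → 01 e0.
Recomputed tag = 01e0; claimed = 01e0 → match.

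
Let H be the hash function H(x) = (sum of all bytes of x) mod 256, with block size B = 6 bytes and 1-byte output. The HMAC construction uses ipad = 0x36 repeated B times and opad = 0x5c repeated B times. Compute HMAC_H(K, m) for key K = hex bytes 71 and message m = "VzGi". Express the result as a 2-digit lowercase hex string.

Key hex bytes 71 is 1 byte ≤ B = 6; zero-pad to 6 bytes: K' = 71 00 00 00 00 00.
K' ⊕ ipad = 47 36 36 36 36 36.  K' ⊕ opad = 2d 5c 5c 5c 5c 5c.
Inner input = (K'⊕ipad) ∥ m = 47 36 36 36 36 36 ∥ 56 7a 47 69.
Inner hash: sum = 71+54+54+54+54+54+86+122+71+105 = 725; mod 256 = 213 → d5.
Outer input = (K'⊕opad) ∥ inner = 2d 5c 5c 5c 5c 5c ∥ d5.
Outer hash (tag): sum = 45+92+92+92+92+92+213 = 718; mod 256 = 206 → ce.

ce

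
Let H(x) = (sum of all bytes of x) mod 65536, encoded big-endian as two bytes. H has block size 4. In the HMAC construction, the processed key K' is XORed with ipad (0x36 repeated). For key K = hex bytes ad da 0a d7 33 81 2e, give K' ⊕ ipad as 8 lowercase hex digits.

357c3636

Key hex bytes ad da 0a d7 33 81 2e is 7 bytes > B = 4, so hash it first: H(key) = 03 4a, then zero-pad to 4 bytes: K' = 03 4a 00 00.
XOR each byte with 0x36: 03⊕36=35, 4a⊕36=7c, 00⊕36=36, 00⊕36=36.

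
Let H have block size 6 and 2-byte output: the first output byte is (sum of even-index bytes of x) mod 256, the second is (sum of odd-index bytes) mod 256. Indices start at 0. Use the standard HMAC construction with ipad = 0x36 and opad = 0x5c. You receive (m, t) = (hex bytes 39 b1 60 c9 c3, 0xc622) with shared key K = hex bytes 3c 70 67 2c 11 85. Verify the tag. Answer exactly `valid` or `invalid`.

Key hex bytes 3c 70 67 2c 11 85 is exactly B = 6 bytes: K' = 3c 70 67 2c 11 85.
K' ⊕ ipad = 0a 46 51 1a 27 b3; K' ⊕ opad = 60 2c 3b 70 4d d9.
Inner hash: even-index sum = 478 mod 256 = 222; odd-index sum = 653 mod 256 = 141 → de 8d.
Outer hash (recomputed tag): even-index sum = 454 mod 256 = 198; odd-index sum = 514 mod 256 = 2 → c6 02.
Recomputed tag = c602; claimed = c622 → mismatch.

invalid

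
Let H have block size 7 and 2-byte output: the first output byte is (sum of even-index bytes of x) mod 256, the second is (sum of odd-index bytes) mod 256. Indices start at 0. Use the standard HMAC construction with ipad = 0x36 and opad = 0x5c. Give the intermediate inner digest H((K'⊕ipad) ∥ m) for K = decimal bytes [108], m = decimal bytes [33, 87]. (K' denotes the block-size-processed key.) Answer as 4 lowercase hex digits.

Key decimal bytes [108] = 6c is 1 byte ≤ B = 7; zero-pad to 7 bytes: K' = 6c 00 00 00 00 00 00.
K' ⊕ ipad = 5a 36 36 36 36 36 36.
Inner input = 5a 36 36 36 36 36 36 ∥ 21 57.
Inner hash: even-index sum = 339 mod 256 = 83; odd-index sum = 195 mod 256 = 195 → 53 c3.

53c3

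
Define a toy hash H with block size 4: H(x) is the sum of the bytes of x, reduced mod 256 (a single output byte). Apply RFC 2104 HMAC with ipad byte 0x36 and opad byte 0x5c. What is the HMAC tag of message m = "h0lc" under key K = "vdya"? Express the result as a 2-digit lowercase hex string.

Key "vdya" = 76 64 79 61 is exactly B = 4 bytes: K' = 76 64 79 61.
K' ⊕ ipad = 40 52 4f 57.  K' ⊕ opad = 2a 38 25 3d.
Inner input = (K'⊕ipad) ∥ m = 40 52 4f 57 ∥ 68 30 6c 63.
Inner hash: sum = 64+82+79+87+104+48+108+99 = 671; mod 256 = 159 → 9f.
Outer input = (K'⊕opad) ∥ inner = 2a 38 25 3d ∥ 9f.
Outer hash (tag): sum = 42+56+37+61+159 = 355; mod 256 = 99 → 63.

63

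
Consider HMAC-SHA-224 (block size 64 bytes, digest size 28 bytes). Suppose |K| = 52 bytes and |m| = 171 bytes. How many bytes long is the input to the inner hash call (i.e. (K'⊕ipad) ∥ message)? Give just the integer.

Key is 52 ≤ 64 bytes, zero-padded: |K'| = 64.
Inner input = (K'⊕ipad) ∥ m → 64 + 171 = 235 bytes.

235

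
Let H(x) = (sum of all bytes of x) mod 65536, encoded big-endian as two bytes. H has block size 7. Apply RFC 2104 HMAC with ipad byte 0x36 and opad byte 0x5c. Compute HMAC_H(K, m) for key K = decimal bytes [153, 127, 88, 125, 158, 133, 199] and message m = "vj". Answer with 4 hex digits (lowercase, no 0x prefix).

0424

Key decimal bytes [153, 127, 88, 125, 158, 133, 199] = 99 7f 58 7d 9e 85 c7 is exactly B = 7 bytes: K' = 99 7f 58 7d 9e 85 c7.
K' ⊕ ipad = af 49 6e 4b a8 b3 f1.  K' ⊕ opad = c5 23 04 21 c2 d9 9b.
Inner input = (K'⊕ipad) ∥ m = af 49 6e 4b a8 b3 f1 ∥ 76 6a.
Inner hash: sum = 175+73+110+75+168+179+241+118+106 = 1245 → 04 dd.
Outer input = (K'⊕opad) ∥ inner = c5 23 04 21 c2 d9 9b ∥ 04 dd.
Outer hash (tag): sum = 197+35+4+33+194+217+155+4+221 = 1060 → 04 24.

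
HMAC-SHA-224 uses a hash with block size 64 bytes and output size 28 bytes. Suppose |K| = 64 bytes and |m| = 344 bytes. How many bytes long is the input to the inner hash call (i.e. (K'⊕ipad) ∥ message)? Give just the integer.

408

Key is 64 ≤ 64 bytes, zero-padded: |K'| = 64.
Inner input = (K'⊕ipad) ∥ m → 64 + 344 = 408 bytes.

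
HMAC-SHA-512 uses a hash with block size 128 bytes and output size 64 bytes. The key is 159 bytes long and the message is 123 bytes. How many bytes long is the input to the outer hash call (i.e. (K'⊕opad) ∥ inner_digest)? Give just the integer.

Key is 159 > 128 bytes, so it is hashed to 64 bytes then zero-padded to 128: |K'| = 128.
Outer input = (K'⊕opad) ∥ H(inner) → 128 + 64 = 192 bytes.

192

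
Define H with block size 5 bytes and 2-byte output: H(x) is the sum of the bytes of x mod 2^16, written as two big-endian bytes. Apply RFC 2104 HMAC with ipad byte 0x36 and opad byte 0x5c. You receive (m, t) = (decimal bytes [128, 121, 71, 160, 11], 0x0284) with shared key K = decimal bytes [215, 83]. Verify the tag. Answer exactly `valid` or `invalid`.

Key decimal bytes [215, 83] = d7 53 is 2 bytes ≤ B = 5; zero-pad to 5 bytes: K' = d7 53 00 00 00.
K' ⊕ ipad = e1 65 36 36 36; K' ⊕ opad = 8b 0f 5c 5c 5c.
Inner hash: sum = 225+101+54+54+54+128+121+71+160+11 = 979 → 03 d3.
Outer hash (recomputed tag): sum = 139+15+92+92+92+3+211 = 644 → 02 84.
Recomputed tag = 0284; claimed = 0284 → match.

valid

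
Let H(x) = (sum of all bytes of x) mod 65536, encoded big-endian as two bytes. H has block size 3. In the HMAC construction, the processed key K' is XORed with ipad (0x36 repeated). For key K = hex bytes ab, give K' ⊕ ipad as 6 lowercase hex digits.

Key hex bytes ab is 1 byte ≤ B = 3; zero-pad to 3 bytes: K' = ab 00 00.
XOR each byte with 0x36: ab⊕36=9d, 00⊕36=36, 00⊕36=36.

9d3636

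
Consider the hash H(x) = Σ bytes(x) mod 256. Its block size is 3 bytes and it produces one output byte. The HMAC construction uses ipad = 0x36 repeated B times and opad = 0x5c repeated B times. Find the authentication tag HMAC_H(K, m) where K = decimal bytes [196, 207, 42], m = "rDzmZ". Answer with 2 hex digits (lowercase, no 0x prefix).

Key decimal bytes [196, 207, 42] = c4 cf 2a is exactly B = 3 bytes: K' = c4 cf 2a.
K' ⊕ ipad = f2 f9 1c.  K' ⊕ opad = 98 93 76.
Inner input = (K'⊕ipad) ∥ m = f2 f9 1c ∥ 72 44 7a 6d 5a.
Inner hash: sum = 242+249+28+114+68+122+109+90 = 1022; mod 256 = 254 → fe.
Outer input = (K'⊕opad) ∥ inner = 98 93 76 ∥ fe.
Outer hash (tag): sum = 152+147+118+254 = 671; mod 256 = 159 → 9f.

9f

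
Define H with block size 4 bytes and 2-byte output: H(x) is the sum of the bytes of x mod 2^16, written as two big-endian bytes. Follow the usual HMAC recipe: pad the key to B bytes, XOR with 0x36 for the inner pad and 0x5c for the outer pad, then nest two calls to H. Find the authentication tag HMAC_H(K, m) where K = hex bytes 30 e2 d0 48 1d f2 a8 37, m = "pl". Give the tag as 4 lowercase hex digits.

01fd

Key hex bytes 30 e2 d0 48 1d f2 a8 37 is 8 bytes > B = 4, so hash it first: H(key) = 04 18, then zero-pad to 4 bytes: K' = 04 18 00 00.
K' ⊕ ipad = 32 2e 36 36.  K' ⊕ opad = 58 44 5c 5c.
Inner input = (K'⊕ipad) ∥ m = 32 2e 36 36 ∥ 70 6c.
Inner hash: sum = 50+46+54+54+112+108 = 424 → 01 a8.
Outer input = (K'⊕opad) ∥ inner = 58 44 5c 5c ∥ 01 a8.
Outer hash (tag): sum = 88+68+92+92+1+168 = 509 → 01 fd.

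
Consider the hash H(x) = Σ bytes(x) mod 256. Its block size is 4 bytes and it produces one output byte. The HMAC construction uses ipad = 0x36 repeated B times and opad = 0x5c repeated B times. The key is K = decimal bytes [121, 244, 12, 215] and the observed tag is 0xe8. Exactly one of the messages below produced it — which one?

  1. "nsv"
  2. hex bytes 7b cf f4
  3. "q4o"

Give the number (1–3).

Key decimal bytes [121, 244, 12, 215] = 79 f4 0c d7 is exactly B = 4 bytes: K' = 79 f4 0c d7.
K' ⊕ ipad = 4f c2 3a e1; K' ⊕ opad = 25 a8 50 8b.
m1: inner = H(4f c2 3a e1 6e 73 76) = 83; tag = H(25 a8 50 8b 83) = 2b
m2: inner = H(4f c2 3a e1 7b cf f4) = 6a; tag = H(25 a8 50 8b 6a) = 12
m3: inner = H(4f c2 3a e1 71 34 6f) = 40; tag = H(25 a8 50 8b 40) = e8 ← matches

3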